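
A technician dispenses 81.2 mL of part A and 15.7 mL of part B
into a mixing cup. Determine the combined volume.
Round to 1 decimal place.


Combined volume = 81.2 + 15.7
= 96.9 mL

96.9


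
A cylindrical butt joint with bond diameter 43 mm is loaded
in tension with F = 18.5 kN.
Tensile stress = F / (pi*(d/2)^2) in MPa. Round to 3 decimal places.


Area = pi * (43/2)^2 = 1452.2012 mm^2
Stress = 18.5*1000 / 1452.2012
= 12.739 MPa

12.739


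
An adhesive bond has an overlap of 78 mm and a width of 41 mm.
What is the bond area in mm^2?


Bond area = overlap * width
= 78 * 41
= 3198 mm^2

3198


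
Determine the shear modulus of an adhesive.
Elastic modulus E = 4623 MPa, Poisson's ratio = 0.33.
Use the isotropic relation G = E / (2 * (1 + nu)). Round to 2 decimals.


G = 4623 / (2*(1+0.33)) = 4623 / 2.66
= 1737.97 MPa

1737.97


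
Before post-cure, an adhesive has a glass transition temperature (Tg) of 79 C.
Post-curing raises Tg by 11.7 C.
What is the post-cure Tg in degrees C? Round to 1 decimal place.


Tg_post = Tg_base + delta_Tg
= 79 + 11.7
= 90.7 C

90.7


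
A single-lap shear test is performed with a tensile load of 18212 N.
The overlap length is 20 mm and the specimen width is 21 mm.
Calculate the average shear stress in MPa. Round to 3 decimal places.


Shear stress = F / (overlap * width)
= 18212 / (20 * 21)
= 18212 / 420
= 43.362 MPa

43.362


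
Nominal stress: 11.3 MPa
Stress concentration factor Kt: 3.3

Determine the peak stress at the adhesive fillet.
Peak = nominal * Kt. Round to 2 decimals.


Peak stress = 11.3 * 3.3
= 37.29 MPa

37.29


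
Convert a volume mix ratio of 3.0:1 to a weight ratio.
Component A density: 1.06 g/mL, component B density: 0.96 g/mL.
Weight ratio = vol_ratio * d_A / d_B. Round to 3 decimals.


= 3.0 * 1.06 / 0.96 = 3.313

3.313


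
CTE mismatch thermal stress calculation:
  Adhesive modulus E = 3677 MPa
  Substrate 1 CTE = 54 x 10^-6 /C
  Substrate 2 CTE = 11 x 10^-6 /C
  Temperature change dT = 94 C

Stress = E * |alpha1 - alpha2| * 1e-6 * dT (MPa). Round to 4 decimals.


delta_alpha = |54 - 11| = 43 x 10^-6/C
Stress = 3677 * 43e-6 * 94
= 14.8624 MPa

14.8624


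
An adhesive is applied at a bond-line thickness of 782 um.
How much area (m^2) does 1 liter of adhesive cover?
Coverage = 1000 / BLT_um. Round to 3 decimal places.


Coverage = 1000 / 782 = 1.279 m^2

1.279


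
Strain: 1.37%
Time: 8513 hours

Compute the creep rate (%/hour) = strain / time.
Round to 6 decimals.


Creep rate = 1.37 / 8513
= 0.000161 %/h

0.000161


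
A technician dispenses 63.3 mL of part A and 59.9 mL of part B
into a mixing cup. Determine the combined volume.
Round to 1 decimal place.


Combined volume = 63.3 + 59.9
= 123.2 mL

123.2


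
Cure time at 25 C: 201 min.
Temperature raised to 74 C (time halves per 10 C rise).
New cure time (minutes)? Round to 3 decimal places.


Acceleration factor = 2^(49/10) = 29.8571
New time = 201 / 29.8571 = 6.732 min

6.732


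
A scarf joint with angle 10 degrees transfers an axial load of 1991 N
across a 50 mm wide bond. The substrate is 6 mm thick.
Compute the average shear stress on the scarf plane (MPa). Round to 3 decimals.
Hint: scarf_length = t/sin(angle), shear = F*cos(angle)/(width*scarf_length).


scarf_length = 6 / sin(10 deg) = 34.5526 mm
cos(10 deg) = 0.984808
shear stress = 1991 * 0.984808 / (50 * 34.5526)
= 1.135 MPa

1.135


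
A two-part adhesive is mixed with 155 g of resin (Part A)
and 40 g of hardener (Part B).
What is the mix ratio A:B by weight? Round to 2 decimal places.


Mix ratio = mass_A / mass_B
= 155 / 40
= 3.88

3.88


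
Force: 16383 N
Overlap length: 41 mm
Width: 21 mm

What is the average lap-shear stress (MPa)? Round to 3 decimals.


Average shear stress = F / (overlap * width)
= 16383 / (41 * 21)
= 19.028 MPa

19.028


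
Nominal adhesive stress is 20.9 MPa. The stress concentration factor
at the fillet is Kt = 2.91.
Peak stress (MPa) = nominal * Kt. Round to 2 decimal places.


Peak = 20.9 * 2.91 = 60.82 MPa

60.82


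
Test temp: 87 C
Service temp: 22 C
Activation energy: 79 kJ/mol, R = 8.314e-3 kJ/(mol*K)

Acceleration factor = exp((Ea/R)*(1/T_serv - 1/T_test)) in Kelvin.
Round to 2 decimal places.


AF = exp((79/0.008314)*(1/295.15 - 1/360.15))
= 333.74

333.74


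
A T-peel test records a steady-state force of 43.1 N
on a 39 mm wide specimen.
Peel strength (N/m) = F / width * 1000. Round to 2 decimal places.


Peel strength = 43.1 / 39 * 1000
= 1105.13 N/m

1105.13


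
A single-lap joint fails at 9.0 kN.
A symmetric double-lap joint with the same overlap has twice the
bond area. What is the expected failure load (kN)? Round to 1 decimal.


Double-lap load = 2 * 9.0 = 18.0 kN

18.0


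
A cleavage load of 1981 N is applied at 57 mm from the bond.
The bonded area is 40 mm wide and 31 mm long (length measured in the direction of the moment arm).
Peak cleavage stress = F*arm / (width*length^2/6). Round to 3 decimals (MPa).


Moment = 1981 * 57 = 112917 N*mm
Section modulus = 40 * 961 / 6 = 38440 / 6 mm^3
Stress = 112917 / (38440 / 6) = 677502 / 38440
= 17.625 MPa

17.625


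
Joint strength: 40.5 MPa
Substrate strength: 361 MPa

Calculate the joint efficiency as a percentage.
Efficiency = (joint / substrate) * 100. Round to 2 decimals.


Efficiency = (40.5 / 361) * 100 = 11.22%

11.22


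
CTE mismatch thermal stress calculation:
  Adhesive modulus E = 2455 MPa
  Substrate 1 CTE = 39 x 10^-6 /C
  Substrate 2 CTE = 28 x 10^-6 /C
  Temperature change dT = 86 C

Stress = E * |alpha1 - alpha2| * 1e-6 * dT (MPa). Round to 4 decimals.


delta_alpha = |39 - 28| = 11 x 10^-6/C
Stress = 2455 * 11e-6 * 86
= 2.3224 MPa

2.3224


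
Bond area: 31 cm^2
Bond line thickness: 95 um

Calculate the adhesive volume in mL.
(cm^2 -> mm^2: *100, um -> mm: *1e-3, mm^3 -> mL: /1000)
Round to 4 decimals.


V = 31*100 * 95*1e-3 / 1000
= 0.2945 mL

0.2945


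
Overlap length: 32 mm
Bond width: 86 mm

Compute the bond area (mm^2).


Bond area = 32 * 86 = 2752 mm^2

2752


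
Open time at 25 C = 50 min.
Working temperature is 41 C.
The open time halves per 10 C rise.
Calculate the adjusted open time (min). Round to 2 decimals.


factor = 2^((41 - 25) / 10) = 3.0314
ot = 50 / 3.0314 = 16.49 min

16.49


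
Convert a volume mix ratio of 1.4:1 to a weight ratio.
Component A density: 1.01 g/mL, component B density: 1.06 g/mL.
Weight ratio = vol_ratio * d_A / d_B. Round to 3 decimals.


= 1.4 * 1.01 / 1.06 = 1.334

1.334


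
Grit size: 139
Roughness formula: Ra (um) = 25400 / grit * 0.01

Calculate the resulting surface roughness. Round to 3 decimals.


Ra = 25400 / 139 * 0.01
= 1.827 um

1.827


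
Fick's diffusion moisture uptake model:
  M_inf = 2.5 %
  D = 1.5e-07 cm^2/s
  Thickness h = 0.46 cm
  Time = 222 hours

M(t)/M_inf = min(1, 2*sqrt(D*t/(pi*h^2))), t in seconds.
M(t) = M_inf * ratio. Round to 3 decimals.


t_sec = 222 * 3600 = 799200
ratio = 2*sqrt(1.5e-07*799200/(pi*0.46^2))
= min(1, 0.849319)
= 0.849319
M(t) = 2.5 * 0.849319 = 2.123 %

2.123


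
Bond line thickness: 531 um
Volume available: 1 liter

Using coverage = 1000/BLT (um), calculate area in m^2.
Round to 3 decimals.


1 L = 1e6 mm^3, thickness = 531 um = 0.531 mm
Area = 1e6 / 0.531 mm^2 = (1e6 / 0.531) / 1e6 m^2 = 1000 / 531 m^2
= 1.883 m^2

1.883


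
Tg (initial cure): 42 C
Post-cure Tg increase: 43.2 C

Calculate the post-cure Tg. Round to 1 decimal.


Post-cure Tg = 42 + 43.2 = 85.2 C

85.2


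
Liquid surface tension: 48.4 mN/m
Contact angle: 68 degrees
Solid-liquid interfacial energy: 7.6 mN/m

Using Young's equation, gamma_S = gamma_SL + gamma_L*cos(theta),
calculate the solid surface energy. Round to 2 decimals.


gamma_S = 7.6 + 48.4 * cos(68)
= 25.73 mN/m

25.73


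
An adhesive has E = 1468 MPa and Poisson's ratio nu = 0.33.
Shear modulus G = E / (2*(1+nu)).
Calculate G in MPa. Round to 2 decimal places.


G = 1468 / (2*(1+0.33))
= 1468 / 2.66
= 551.88 MPa

551.88


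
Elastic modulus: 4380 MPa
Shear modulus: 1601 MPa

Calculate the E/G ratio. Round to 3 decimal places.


E / G = 4380 / 1601 = 2.736

2.736


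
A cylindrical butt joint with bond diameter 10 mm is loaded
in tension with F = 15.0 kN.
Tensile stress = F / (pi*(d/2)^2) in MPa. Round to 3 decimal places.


Area = pi * (10/2)^2 = 78.5398 mm^2
Stress = 15.0*1000 / 78.5398
= 190.986 MPa

190.986


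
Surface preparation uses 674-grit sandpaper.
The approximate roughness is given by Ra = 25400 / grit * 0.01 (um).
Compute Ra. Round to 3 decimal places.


Ra = 25400 / 674 * 0.01
= 254 / 674
= 0.377 um

0.377


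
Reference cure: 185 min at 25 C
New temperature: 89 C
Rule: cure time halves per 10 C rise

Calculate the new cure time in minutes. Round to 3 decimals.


factor = 2^((89-25)/10) = 84.4485
t_new = 185 / 84.4485 = 2.191 min

2.191


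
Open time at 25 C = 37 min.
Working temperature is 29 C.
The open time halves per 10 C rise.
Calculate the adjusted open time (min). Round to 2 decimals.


factor = 2^((29 - 25) / 10) = 1.3195
ot = 37 / 1.3195 = 28.04 min

28.04


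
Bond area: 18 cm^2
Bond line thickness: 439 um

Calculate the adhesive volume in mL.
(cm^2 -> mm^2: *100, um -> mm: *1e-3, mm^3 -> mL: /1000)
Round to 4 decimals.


V = 18*100 * 439*1e-3 / 1000
= 0.7902 mL

0.7902


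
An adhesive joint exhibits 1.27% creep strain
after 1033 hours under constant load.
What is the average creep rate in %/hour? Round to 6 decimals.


Creep rate = strain / time
= 1.27 / 1033
= 0.001229 %/h

0.001229


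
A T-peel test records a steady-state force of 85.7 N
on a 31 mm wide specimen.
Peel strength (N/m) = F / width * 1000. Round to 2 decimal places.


Peel strength = 85.7 / 31 * 1000
= 2764.52 N/m

2764.52


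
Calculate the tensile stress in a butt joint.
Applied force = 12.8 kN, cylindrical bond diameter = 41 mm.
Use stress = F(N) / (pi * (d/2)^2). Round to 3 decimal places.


A = pi * 20.5^2 = 1320.2543 mm^2
sigma = 12800.0 / 1320.2543 = 9.695 MPa

9.695


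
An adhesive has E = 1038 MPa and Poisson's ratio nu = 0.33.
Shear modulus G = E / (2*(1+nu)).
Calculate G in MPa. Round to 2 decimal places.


G = 1038 / (2*(1+0.33))
= 1038 / 2.66
= 390.23 MPa

390.23


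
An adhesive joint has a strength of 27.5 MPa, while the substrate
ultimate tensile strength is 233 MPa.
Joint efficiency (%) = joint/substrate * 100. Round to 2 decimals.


Efficiency = 27.5 / 233 * 100
= 11.80%

11.80


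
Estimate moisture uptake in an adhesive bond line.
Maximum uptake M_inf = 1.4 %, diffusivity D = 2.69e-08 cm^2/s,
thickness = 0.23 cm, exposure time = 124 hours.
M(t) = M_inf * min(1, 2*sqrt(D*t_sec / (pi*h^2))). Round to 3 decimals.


Convert time: 124 h = 446400 s
ratio = min(1, 2*sqrt(2.69e-08*446400/(pi*0.23^2)))
= 0.537608
M(t) = 1.4 * 0.537608 = 0.753%

0.753


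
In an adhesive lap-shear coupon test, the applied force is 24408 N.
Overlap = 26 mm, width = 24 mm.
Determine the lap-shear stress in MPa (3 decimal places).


stress = F / (overlap * width)
= 24408 / (26 * 24)
= 39.115 MPa

39.115


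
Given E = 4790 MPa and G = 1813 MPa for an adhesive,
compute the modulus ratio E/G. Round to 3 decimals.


E/G ratio = 4790 / 1813 = 2.642

2.642


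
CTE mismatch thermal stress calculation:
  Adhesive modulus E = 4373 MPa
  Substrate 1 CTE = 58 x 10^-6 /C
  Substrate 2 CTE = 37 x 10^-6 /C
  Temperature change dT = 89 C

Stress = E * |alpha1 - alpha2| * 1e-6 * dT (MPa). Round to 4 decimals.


delta_alpha = |58 - 37| = 21 x 10^-6/C
Stress = 4373 * 21e-6 * 89
= 8.1731 MPa

8.1731


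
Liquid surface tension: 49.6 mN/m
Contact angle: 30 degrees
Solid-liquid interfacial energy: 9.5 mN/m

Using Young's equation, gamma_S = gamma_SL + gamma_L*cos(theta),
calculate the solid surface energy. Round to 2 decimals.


gamma_S = 9.5 + 49.6 * cos(30)
= 52.45 mN/m

52.45


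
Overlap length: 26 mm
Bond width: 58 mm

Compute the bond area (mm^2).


Bond area = 26 * 58 = 1508 mm^2

1508


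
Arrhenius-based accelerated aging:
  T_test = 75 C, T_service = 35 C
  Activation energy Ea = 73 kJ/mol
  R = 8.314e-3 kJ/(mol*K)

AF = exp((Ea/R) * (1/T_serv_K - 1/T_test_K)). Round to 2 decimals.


T_test_K = 348.15, T_serv_K = 308.15
AF = exp((73/8.314e-3) * (1/308.15 - 1/348.15))
= 26.41

26.41


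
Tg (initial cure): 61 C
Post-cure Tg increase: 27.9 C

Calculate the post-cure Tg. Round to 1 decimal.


Post-cure Tg = 61 + 27.9 = 88.9 C

88.9


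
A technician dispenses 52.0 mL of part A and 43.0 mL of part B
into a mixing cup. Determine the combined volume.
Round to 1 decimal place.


Combined volume = 52.0 + 43.0
= 95.0 mL

95.0


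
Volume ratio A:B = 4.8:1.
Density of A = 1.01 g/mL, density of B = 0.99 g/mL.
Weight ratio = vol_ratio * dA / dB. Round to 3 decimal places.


Wt ratio = 4.8 * 1.01 / 0.99
= 4.897

4.897


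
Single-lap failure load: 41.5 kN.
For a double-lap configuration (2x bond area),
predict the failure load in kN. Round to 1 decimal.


Failure load = 41.5 * 2 = 83.0 kN

83.0


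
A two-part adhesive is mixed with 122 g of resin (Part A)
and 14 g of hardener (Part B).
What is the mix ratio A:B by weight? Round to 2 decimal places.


Mix ratio = mass_A / mass_B
= 122 / 14
= 8.71

8.71


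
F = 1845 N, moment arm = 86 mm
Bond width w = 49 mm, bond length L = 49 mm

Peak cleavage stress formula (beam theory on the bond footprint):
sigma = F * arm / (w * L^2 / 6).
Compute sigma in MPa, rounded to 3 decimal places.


sigma = (1845 * 86) / (49 * 2401 / 6)
= 158670 * 6 / 117649
= 952020 / 117649
= 8.092 MPa

8.092


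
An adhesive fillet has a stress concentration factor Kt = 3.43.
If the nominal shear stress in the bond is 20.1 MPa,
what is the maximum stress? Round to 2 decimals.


Max stress = 20.1 * 3.43 = 68.94 MPa

68.94


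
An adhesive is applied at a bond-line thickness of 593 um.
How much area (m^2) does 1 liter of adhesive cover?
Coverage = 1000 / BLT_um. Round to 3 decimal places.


Coverage = 1000 / 593 = 1.686 m^2

1.686


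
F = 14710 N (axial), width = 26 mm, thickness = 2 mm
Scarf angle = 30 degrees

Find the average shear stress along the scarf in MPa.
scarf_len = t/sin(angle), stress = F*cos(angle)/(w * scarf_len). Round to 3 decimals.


scarf_len = 2/sin(30 deg) = 4.0000
cos(30 deg) = 0.866025
stress = 14710*0.866025/(26*4.0000) = 122.493 MPa

122.493


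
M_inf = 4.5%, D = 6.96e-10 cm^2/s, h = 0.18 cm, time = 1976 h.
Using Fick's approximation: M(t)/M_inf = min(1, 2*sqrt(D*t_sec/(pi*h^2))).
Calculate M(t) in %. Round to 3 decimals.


t = 7113600 s
ratio = min(1, 2*sqrt(6.96e-10*7113600/(pi*0.0324)))
= 0.441095
M(t) = 4.5 * 0.441095 = 1.985%

1.985


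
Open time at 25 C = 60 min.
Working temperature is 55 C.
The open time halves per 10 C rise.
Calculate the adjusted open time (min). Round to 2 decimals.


factor = 2^((55 - 25) / 10) = 8.0000
ot = 60 / 8.0000 = 7.50 min

7.50


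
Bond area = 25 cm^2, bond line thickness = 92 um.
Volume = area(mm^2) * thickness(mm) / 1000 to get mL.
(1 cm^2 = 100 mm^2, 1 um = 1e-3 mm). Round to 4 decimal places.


area_mm2 = 25 * 100 = 2500
blt_mm = 92 * 1e-3 = 0.092
vol_mm3 = 2500 * 0.092 = 230.0
vol_mL = 230.0 / 1000 = 0.2300 mL

0.2300


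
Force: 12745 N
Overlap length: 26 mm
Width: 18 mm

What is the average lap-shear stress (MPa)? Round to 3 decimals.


Average shear stress = F / (overlap * width)
= 12745 / (26 * 18)
= 27.233 MPa

27.233


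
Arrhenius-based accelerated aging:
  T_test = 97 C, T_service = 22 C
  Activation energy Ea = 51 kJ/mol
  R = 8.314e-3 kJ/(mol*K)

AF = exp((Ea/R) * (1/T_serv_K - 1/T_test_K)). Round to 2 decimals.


T_test_K = 370.15, T_serv_K = 295.15
AF = exp((51/8.314e-3) * (1/295.15 - 1/370.15))
= 67.43

67.43


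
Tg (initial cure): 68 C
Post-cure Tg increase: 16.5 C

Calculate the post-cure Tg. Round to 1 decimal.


Post-cure Tg = 68 + 16.5 = 84.5 C

84.5


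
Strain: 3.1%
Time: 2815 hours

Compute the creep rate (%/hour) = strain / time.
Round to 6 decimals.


Creep rate = 3.1 / 2815
= 0.001101 %/h

0.001101


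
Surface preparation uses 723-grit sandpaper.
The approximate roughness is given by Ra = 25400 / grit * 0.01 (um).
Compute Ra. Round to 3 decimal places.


Ra = 25400 / 723 * 0.01
= 254 / 723
= 0.351 um

0.351


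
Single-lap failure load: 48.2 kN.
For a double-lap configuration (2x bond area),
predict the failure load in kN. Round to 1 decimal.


Failure load = 48.2 * 2 = 96.4 kN

96.4


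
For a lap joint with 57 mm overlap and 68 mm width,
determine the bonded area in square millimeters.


Area = 57 * 68 = 3876 mm^2

3876


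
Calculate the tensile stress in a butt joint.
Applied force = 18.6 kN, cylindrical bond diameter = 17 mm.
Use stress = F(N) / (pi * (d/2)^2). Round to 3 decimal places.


A = pi * 8.5^2 = 226.9801 mm^2
sigma = 18600.0 / 226.9801 = 81.946 MPa

81.946


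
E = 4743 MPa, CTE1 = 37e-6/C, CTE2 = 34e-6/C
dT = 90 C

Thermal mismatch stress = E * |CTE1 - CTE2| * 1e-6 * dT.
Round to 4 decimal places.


= 4743 * 3e-6 * 90
= 1.2806 MPa

1.2806


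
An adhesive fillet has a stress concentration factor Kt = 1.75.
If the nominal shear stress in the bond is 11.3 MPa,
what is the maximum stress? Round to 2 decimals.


Max stress = 11.3 * 1.75 = 19.78 MPa

19.78


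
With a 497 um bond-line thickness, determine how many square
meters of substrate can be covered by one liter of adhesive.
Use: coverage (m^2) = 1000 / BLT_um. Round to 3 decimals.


Coverage = 1000 / 497 = 2.012 m^2

2.012


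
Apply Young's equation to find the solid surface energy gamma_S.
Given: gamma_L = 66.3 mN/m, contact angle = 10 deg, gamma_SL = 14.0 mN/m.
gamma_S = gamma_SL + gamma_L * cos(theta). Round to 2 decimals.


theta_rad = 10 * pi/180 = 0.174533
gamma_S = 14.0 + 66.3 * cos(0.174533)
= 79.29 mN/m

79.29


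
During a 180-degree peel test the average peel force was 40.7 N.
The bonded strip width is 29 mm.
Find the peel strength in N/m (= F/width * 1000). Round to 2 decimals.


Peel strength = F/width * 1000
= 40.7 / 29 * 1000
= 1403.45 N/m

1403.45


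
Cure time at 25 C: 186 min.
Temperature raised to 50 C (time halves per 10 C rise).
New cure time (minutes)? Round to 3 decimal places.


Acceleration factor = 2^(25/10) = 5.6569
New time = 186 / 5.6569 = 32.880 min

32.880


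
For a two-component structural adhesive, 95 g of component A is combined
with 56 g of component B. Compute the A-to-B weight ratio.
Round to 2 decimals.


Weight ratio A:B = 95 / 56
= 1.70

1.70


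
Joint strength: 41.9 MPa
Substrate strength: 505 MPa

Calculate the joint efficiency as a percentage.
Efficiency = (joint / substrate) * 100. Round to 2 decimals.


Efficiency = (41.9 / 505) * 100 = 8.30%

8.30


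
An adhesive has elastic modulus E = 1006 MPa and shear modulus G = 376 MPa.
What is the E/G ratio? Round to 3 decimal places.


E/G = 1006 / 376 = 2.676

2.676


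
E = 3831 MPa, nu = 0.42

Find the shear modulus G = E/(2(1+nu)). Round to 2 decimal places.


G = 3831 / (2 * 1.42)
= 1348.94 MPa

1348.94


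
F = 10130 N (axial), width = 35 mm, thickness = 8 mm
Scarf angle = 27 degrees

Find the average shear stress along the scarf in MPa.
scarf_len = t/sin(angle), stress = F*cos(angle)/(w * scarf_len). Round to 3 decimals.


scarf_len = 8/sin(27 deg) = 17.6215
cos(27 deg) = 0.891007
stress = 10130*0.891007/(35*17.6215) = 14.635 MPa

14.635


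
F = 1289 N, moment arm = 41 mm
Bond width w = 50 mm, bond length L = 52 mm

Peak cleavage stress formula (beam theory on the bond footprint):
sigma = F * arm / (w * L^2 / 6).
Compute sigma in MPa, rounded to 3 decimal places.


sigma = (1289 * 41) / (50 * 2704 / 6)
= 52849 * 6 / 135200
= 317094 / 135200
= 2.345 MPa

2.345


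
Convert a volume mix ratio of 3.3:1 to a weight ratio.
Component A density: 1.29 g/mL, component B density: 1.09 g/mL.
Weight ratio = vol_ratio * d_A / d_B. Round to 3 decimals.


= 3.3 * 1.29 / 1.09 = 3.906

3.906


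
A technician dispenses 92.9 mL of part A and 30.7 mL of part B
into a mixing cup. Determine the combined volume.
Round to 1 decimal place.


Combined volume = 92.9 + 30.7
= 123.6 mL

123.6


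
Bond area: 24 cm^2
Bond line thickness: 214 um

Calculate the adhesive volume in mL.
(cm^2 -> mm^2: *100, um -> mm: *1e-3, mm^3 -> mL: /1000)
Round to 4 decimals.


V = 24*100 * 214*1e-3 / 1000
= 0.5136 mL

0.5136


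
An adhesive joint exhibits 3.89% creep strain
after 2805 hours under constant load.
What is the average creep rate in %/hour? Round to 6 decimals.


Creep rate = strain / time
= 3.89 / 2805
= 0.001387 %/h

0.001387


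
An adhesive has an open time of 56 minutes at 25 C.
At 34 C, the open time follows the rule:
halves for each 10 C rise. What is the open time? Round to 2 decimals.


Factor = 2^((34-25)/10) = 1.8661
Open time = 56 / 1.8661 = 30.01 min

30.01


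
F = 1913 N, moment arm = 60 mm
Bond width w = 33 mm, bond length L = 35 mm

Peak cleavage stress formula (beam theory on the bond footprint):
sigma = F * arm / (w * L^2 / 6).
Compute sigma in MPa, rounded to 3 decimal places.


sigma = (1913 * 60) / (33 * 1225 / 6)
= 114780 * 6 / 40425
= 688680 / 40425
= 17.036 MPa

17.036


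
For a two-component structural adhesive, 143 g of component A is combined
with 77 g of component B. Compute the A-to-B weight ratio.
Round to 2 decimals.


Weight ratio A:B = 143 / 77
= 1.86

1.86


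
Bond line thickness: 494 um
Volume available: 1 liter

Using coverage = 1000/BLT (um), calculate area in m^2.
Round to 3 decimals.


1 L = 1e6 mm^3, thickness = 494 um = 0.494 mm
Area = 1e6 / 0.494 mm^2 = (1e6 / 0.494) / 1e6 m^2 = 1000 / 494 m^2
= 2.024 m^2

2.024


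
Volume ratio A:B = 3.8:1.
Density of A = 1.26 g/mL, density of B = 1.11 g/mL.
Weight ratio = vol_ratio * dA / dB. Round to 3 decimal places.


Wt ratio = 3.8 * 1.26 / 1.11
= 4.314

4.314


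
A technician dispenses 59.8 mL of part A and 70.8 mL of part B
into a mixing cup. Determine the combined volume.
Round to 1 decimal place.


Combined volume = 59.8 + 70.8
= 130.6 mL

130.6


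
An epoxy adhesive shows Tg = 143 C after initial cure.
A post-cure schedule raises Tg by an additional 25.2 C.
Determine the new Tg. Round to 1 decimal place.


New Tg = 143 + 25.2
= 168.2 C

168.2


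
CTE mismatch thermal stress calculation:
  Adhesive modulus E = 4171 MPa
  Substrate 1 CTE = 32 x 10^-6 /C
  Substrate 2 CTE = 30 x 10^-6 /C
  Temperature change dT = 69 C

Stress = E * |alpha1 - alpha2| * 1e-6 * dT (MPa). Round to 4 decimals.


delta_alpha = |32 - 30| = 2 x 10^-6/C
Stress = 4171 * 2e-6 * 69
= 0.5756 MPa

0.5756


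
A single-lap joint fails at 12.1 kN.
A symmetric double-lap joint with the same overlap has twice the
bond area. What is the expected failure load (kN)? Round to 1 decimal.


Double-lap load = 2 * 12.1 = 24.2 kN

24.2


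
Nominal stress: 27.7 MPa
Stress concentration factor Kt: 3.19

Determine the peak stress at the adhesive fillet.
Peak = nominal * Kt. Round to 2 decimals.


Peak stress = 27.7 * 3.19
= 88.36 MPa

88.36


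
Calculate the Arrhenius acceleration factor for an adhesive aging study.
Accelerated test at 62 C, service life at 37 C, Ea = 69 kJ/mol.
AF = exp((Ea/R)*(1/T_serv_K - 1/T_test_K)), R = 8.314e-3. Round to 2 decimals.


T_test = 335.15 K, T_serv = 310.15 K
Ea/R = 69 / 0.008314 = 8299.25
AF = exp(8299.25 * (1/310.15 - 1/335.15))
= 7.36

7.36


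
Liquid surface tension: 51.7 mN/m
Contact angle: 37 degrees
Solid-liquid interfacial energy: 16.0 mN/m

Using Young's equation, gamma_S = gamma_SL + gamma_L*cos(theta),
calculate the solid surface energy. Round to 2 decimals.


gamma_S = 16.0 + 51.7 * cos(37)
= 57.29 mN/m

57.29


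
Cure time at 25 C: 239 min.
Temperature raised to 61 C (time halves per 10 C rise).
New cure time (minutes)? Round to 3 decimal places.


Acceleration factor = 2^(36/10) = 12.1257
New time = 239 / 12.1257 = 19.710 min

19.710


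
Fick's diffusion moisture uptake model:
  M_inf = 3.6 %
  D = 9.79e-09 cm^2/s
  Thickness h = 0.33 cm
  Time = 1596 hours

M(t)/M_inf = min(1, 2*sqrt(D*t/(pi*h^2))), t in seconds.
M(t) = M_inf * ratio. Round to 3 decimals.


t_sec = 1596 * 3600 = 5745600
ratio = 2*sqrt(9.79e-09*5745600/(pi*0.33^2))
= min(1, 0.810961)
= 0.810961
M(t) = 3.6 * 0.810961 = 2.919 %

2.919


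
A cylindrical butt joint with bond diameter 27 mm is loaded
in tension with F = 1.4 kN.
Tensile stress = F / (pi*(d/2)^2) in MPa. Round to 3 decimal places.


Area = pi * (27/2)^2 = 572.5553 mm^2
Stress = 1.4*1000 / 572.5553
= 2.445 MPa

2.445


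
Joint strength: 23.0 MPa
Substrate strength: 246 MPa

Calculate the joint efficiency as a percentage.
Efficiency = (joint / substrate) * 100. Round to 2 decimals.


Efficiency = (23.0 / 246) * 100 = 9.35%

9.35


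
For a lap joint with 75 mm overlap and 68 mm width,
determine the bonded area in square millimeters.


Area = 75 * 68 = 5100 mm^2

5100


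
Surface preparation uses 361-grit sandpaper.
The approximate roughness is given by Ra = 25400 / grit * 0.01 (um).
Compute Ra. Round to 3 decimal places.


Ra = 25400 / 361 * 0.01
= 254 / 361
= 0.704 um

0.704


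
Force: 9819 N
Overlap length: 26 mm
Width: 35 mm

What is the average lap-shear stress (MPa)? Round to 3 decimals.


Average shear stress = F / (overlap * width)
= 9819 / (26 * 35)
= 10.790 MPa

10.790


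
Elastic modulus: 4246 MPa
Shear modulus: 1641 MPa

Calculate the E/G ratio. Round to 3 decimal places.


E / G = 4246 / 1641 = 2.587

2.587


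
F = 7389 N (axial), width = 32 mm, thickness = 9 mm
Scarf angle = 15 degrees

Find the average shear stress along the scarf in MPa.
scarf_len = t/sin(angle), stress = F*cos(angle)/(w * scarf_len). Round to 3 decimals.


scarf_len = 9/sin(15 deg) = 34.7733
cos(15 deg) = 0.965926
stress = 7389*0.965926/(32*34.7733) = 6.414 MPa

6.414


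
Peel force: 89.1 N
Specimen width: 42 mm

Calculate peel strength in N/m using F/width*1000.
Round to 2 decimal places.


Peel strength = 89.1 / 42 * 1000 = 2121.43 N/m

2121.43


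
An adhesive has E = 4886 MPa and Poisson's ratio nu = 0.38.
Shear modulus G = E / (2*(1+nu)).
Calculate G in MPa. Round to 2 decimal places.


G = 4886 / (2*(1+0.38))
= 4886 / 2.76
= 1770.29 MPa

1770.29


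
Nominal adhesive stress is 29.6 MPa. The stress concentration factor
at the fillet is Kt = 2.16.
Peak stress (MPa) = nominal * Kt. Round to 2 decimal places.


Peak = 29.6 * 2.16 = 63.94 MPa

63.94


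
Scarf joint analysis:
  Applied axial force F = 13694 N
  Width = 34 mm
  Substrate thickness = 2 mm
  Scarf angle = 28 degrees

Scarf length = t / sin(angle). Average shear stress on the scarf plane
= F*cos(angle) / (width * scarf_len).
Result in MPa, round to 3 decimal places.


Scarf length = 2 / sin(28 deg) = 4.2601 mm
cos(28 deg) = 0.882948
Shear = 13694 * 0.882948 / (34 * 4.2601)
= 83.477 MPa

83.477


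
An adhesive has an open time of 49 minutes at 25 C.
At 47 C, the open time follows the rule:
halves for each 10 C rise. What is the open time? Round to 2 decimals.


Factor = 2^((47-25)/10) = 4.5948
Open time = 49 / 4.5948 = 10.66 min

10.66


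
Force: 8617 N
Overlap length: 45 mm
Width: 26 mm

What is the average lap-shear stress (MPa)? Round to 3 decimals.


Average shear stress = F / (overlap * width)
= 8617 / (45 * 26)
= 7.365 MPa

7.365


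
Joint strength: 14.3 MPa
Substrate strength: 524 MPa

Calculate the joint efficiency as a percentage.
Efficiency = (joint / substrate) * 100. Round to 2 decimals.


Efficiency = (14.3 / 524) * 100 = 2.73%

2.73


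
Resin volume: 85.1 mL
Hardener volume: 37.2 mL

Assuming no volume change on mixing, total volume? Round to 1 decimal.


V_total = 85.1 + 37.2 = 122.3 mL

122.3


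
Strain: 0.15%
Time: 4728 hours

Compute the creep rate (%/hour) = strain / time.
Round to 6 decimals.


Creep rate = 0.15 / 4728
= 0.000032 %/h

0.000032


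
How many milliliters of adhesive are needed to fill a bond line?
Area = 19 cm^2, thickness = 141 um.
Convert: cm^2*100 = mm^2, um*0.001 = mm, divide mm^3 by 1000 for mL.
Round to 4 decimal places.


= (19 * 100) * (141 * 0.001) / 1000
= 0.2679 mL

0.2679


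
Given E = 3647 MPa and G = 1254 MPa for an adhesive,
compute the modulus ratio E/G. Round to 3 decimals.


E/G ratio = 3647 / 1254 = 2.908

2.908


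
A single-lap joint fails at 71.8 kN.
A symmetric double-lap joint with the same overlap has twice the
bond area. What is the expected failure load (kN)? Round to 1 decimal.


Double-lap load = 2 * 71.8 = 143.6 kN

143.6


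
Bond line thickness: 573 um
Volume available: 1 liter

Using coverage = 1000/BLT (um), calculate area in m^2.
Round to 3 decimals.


1 L = 1e6 mm^3, thickness = 573 um = 0.573 mm
Area = 1e6 / 0.573 mm^2 = (1e6 / 0.573) / 1e6 m^2 = 1000 / 573 m^2
= 1.745 m^2

1.745


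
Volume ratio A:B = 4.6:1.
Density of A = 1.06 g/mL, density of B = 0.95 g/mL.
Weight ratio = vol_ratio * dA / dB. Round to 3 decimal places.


Wt ratio = 4.6 * 1.06 / 0.95
= 5.133

5.133


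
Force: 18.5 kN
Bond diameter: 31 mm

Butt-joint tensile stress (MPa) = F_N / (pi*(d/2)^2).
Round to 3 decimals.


F_N = 18.5 * 1000 = 18500.0 N
A = pi*(15.5)^2 = 754.7676 mm^2
stress = 18500.0 / 754.7676 = 24.511 MPa

24.511


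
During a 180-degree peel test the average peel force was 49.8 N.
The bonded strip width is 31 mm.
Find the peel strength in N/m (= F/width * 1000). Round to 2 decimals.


Peel strength = F/width * 1000
= 49.8 / 31 * 1000
= 1606.45 N/m

1606.45


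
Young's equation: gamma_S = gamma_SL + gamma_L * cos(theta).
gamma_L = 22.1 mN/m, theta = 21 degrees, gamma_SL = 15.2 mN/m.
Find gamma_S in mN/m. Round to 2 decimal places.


cos(21 deg) = 0.933580
gamma_S = 15.2 + 22.1 * 0.933580
= 35.83 mN/m

35.83


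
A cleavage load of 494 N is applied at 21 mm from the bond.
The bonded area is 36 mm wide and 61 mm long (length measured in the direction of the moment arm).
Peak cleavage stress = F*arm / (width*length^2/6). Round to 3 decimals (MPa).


Moment = 494 * 21 = 10374 N*mm
Section modulus = 36 * 3721 / 6 = 133956 / 6 mm^3
Stress = 10374 / (133956 / 6) = 62244 / 133956
= 0.465 MPa

0.465


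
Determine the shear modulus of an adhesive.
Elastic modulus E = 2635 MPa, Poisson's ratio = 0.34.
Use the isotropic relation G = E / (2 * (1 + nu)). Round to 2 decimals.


G = 2635 / (2*(1+0.34)) = 2635 / 2.68
= 983.21 MPa

983.21


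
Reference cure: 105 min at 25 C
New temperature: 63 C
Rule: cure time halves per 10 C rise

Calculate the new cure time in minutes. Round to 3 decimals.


factor = 2^((63-25)/10) = 13.9288
t_new = 105 / 13.9288 = 7.538 min

7.538


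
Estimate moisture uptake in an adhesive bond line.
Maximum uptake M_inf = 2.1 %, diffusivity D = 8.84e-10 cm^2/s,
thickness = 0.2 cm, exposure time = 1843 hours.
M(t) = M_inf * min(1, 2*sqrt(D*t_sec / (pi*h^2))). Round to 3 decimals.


Convert time: 1843 h = 6634800 s
ratio = min(1, 2*sqrt(8.84e-10*6634800/(pi*0.2^2)))
= 0.432081
M(t) = 2.1 * 0.432081 = 0.907%

0.907


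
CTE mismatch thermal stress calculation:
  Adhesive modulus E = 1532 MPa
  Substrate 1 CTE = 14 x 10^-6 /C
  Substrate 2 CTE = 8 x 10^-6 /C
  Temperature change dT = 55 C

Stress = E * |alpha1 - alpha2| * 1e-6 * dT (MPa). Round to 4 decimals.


delta_alpha = |14 - 8| = 6 x 10^-6/C
Stress = 1532 * 6e-6 * 55
= 0.5056 MPa

0.5056


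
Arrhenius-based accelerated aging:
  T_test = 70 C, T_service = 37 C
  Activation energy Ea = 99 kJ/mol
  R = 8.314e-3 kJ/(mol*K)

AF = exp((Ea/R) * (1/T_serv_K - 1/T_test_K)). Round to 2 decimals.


T_test_K = 343.15, T_serv_K = 310.15
AF = exp((99/8.314e-3) * (1/310.15 - 1/343.15))
= 40.13

40.13


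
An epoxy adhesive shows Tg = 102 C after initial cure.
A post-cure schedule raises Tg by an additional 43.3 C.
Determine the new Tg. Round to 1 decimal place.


New Tg = 102 + 43.3
= 145.3 C

145.3


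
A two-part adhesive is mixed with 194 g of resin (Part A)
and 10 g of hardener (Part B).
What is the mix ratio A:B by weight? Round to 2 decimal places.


Mix ratio = mass_A / mass_B
= 194 / 10
= 19.40

19.40


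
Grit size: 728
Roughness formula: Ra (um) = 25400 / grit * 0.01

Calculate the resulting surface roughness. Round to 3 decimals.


Ra = 25400 / 728 * 0.01
= 0.349 um

0.349


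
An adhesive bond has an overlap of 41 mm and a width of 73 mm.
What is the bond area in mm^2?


Bond area = overlap * width
= 41 * 73
= 2993 mm^2

2993


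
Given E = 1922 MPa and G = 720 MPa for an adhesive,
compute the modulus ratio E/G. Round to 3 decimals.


E/G ratio = 1922 / 720 = 2.669

2.669


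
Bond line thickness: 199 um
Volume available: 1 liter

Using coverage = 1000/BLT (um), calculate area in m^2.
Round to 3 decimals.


1 L = 1e6 mm^3, thickness = 199 um = 0.199 mm
Area = 1e6 / 0.199 mm^2 = (1e6 / 0.199) / 1e6 m^2 = 1000 / 199 m^2
= 5.025 m^2

5.025


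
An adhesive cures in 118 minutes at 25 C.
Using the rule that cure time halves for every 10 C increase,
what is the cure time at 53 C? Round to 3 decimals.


Factor = 2^((53 - 25) / 10) = 6.9644
Cure time = 118 / 6.9644
= 16.943 minutes

16.943


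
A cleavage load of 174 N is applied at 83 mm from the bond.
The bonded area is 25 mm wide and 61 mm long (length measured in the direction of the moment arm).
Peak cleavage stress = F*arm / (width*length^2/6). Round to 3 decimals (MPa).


Moment = 174 * 83 = 14442 N*mm
Section modulus = 25 * 3721 / 6 = 93025 / 6 mm^3
Stress = 14442 / (93025 / 6) = 86652 / 93025
= 0.931 MPa

0.931


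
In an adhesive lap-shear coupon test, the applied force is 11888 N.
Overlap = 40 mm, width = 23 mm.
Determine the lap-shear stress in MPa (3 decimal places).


stress = F / (overlap * width)
= 11888 / (40 * 23)
= 12.922 MPa

12.922


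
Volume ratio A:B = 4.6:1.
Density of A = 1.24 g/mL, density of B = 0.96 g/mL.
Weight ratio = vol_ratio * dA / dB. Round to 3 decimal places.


Wt ratio = 4.6 * 1.24 / 0.96
= 5.942

5.942


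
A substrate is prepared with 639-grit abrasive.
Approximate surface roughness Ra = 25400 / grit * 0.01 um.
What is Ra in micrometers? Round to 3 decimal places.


Ra = 25400 / 639 * 0.01 = 0.397 um

0.397


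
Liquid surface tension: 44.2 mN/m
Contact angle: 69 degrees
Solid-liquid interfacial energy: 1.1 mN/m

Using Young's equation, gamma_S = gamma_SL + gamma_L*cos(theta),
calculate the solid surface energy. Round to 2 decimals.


gamma_S = 1.1 + 44.2 * cos(69)
= 16.94 mN/m

16.94


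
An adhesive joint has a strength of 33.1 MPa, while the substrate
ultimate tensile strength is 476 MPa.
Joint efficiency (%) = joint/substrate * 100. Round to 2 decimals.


Efficiency = 33.1 / 476 * 100
= 6.95%

6.95


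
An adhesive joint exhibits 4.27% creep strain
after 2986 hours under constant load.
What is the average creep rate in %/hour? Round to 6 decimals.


Creep rate = strain / time
= 4.27 / 2986
= 0.001430 %/h

0.001430


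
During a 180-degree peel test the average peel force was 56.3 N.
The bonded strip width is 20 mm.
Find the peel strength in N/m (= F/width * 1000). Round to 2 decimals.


Peel strength = F/width * 1000
= 56.3 / 20 * 1000
= 2815.00 N/m

2815.00


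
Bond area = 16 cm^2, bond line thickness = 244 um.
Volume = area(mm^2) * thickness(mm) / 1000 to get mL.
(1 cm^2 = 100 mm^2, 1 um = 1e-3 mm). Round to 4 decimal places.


area_mm2 = 16 * 100 = 1600
blt_mm = 244 * 1e-3 = 0.244
vol_mm3 = 1600 * 0.244 = 390.4
vol_mL = 390.4 / 1000 = 0.3904 mL

0.3904


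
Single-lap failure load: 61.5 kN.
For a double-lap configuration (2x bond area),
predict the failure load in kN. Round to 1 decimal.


Failure load = 61.5 * 2 = 123.0 kN

123.0


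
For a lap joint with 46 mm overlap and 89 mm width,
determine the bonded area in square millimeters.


Area = 46 * 89 = 4094 mm^2

4094


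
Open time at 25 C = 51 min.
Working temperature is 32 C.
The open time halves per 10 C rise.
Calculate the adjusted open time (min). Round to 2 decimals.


factor = 2^((32 - 25) / 10) = 1.6245
ot = 51 / 1.6245 = 31.39 min

31.39


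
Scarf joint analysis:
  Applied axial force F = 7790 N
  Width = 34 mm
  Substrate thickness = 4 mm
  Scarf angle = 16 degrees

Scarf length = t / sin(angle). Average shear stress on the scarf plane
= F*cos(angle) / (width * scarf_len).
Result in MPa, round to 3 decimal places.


Scarf length = 4 / sin(16 deg) = 14.5118 mm
cos(16 deg) = 0.961262
Shear = 7790 * 0.961262 / (34 * 14.5118)
= 15.177 MPa

15.177


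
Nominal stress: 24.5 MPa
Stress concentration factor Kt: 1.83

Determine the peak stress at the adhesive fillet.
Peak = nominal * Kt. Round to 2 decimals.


Peak stress = 24.5 * 1.83
= 44.84 MPa

44.84


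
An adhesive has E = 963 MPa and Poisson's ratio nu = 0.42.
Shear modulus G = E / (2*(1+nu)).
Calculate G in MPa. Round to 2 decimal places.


G = 963 / (2*(1+0.42))
= 963 / 2.84
= 339.08 MPa

339.08


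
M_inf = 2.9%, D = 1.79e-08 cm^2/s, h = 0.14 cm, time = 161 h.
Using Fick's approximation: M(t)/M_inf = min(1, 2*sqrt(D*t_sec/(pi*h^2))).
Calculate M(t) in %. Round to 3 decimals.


t = 579600 s
ratio = min(1, 2*sqrt(1.79e-08*579600/(pi*0.0196)))
= 0.820952
M(t) = 2.9 * 0.820952 = 2.381%

2.381


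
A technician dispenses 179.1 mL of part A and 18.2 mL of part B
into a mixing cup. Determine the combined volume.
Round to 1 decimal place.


Combined volume = 179.1 + 18.2
= 197.3 mL

197.3


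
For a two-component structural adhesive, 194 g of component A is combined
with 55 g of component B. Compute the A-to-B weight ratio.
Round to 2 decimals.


Weight ratio A:B = 194 / 55
= 3.53

3.53


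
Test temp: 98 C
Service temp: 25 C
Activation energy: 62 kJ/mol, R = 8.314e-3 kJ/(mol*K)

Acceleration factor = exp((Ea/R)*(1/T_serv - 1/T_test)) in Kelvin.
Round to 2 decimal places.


AF = exp((62/0.008314)*(1/298.15 - 1/371.15))
= 136.93

136.93


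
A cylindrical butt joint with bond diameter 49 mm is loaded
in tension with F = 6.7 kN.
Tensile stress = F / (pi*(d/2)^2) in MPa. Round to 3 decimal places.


Area = pi * (49/2)^2 = 1885.7410 mm^2
Stress = 6.7*1000 / 1885.7410
= 3.553 MPa

3.553


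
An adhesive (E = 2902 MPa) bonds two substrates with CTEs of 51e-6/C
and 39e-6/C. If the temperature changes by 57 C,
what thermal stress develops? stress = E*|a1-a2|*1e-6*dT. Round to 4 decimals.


Stress = 2902 * |51 - 39| * 1e-6 * 57
= 1.9850 MPa

1.9850


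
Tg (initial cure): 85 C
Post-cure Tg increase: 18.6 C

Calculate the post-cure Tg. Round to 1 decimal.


Post-cure Tg = 85 + 18.6 = 103.6 C

103.6


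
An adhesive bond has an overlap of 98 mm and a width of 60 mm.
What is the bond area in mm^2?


Bond area = overlap * width
= 98 * 60
= 5880 mm^2

5880


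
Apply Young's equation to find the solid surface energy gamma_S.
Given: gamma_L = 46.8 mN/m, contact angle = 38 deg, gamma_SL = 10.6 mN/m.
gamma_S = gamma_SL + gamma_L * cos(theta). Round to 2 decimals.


theta_rad = 38 * pi/180 = 0.663225
gamma_S = 10.6 + 46.8 * cos(0.663225)
= 47.48 mN/m

47.48


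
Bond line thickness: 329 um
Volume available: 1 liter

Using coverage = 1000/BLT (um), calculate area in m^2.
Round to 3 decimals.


1 L = 1e6 mm^3, thickness = 329 um = 0.329 mm
Area = 1e6 / 0.329 mm^2 = (1e6 / 0.329) / 1e6 m^2 = 1000 / 329 m^2
= 3.040 m^2

3.040


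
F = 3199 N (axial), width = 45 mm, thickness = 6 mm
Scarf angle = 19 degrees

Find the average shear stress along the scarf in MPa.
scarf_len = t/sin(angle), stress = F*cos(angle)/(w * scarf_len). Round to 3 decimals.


scarf_len = 6/sin(19 deg) = 18.4293
cos(19 deg) = 0.945519
stress = 3199*0.945519/(45*18.4293) = 3.647 MPa

3.647
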